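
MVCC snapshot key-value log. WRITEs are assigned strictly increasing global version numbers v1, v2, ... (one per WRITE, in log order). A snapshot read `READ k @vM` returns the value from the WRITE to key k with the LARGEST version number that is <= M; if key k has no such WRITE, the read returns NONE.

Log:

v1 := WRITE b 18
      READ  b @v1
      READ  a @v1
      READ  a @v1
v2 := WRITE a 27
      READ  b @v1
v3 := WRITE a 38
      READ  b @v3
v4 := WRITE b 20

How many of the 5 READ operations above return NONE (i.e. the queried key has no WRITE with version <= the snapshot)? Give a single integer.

Answer: 2

Derivation:
v1: WRITE b=18  (b history now [(1, 18)])
READ b @v1: history=[(1, 18)] -> pick v1 -> 18
READ a @v1: history=[] -> no version <= 1 -> NONE
READ a @v1: history=[] -> no version <= 1 -> NONE
v2: WRITE a=27  (a history now [(2, 27)])
READ b @v1: history=[(1, 18)] -> pick v1 -> 18
v3: WRITE a=38  (a history now [(2, 27), (3, 38)])
READ b @v3: history=[(1, 18)] -> pick v1 -> 18
v4: WRITE b=20  (b history now [(1, 18), (4, 20)])
Read results in order: ['18', 'NONE', 'NONE', '18', '18']
NONE count = 2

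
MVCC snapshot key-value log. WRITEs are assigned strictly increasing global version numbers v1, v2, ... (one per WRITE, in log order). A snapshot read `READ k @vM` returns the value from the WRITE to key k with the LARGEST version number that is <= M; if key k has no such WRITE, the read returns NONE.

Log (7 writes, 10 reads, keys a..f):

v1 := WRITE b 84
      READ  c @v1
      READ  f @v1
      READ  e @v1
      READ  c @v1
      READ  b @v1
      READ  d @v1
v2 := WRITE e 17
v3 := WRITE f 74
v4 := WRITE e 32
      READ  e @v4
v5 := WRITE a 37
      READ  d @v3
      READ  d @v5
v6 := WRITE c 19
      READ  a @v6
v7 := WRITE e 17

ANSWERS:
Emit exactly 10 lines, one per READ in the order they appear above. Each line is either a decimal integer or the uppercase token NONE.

v1: WRITE b=84  (b history now [(1, 84)])
READ c @v1: history=[] -> no version <= 1 -> NONE
READ f @v1: history=[] -> no version <= 1 -> NONE
READ e @v1: history=[] -> no version <= 1 -> NONE
READ c @v1: history=[] -> no version <= 1 -> NONE
READ b @v1: history=[(1, 84)] -> pick v1 -> 84
READ d @v1: history=[] -> no version <= 1 -> NONE
v2: WRITE e=17  (e history now [(2, 17)])
v3: WRITE f=74  (f history now [(3, 74)])
v4: WRITE e=32  (e history now [(2, 17), (4, 32)])
READ e @v4: history=[(2, 17), (4, 32)] -> pick v4 -> 32
v5: WRITE a=37  (a history now [(5, 37)])
READ d @v3: history=[] -> no version <= 3 -> NONE
READ d @v5: history=[] -> no version <= 5 -> NONE
v6: WRITE c=19  (c history now [(6, 19)])
READ a @v6: history=[(5, 37)] -> pick v5 -> 37
v7: WRITE e=17  (e history now [(2, 17), (4, 32), (7, 17)])

Answer: NONE
NONE
NONE
NONE
84
NONE
32
NONE
NONE
37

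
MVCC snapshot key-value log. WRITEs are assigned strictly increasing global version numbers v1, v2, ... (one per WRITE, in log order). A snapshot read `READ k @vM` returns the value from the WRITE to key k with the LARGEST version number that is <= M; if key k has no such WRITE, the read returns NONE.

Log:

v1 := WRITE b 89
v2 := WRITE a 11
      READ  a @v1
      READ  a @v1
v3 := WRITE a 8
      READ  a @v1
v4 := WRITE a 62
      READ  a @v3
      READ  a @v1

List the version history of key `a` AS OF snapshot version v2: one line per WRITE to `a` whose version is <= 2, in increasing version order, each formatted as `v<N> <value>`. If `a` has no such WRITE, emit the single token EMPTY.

Answer: v2 11

Derivation:
Scan writes for key=a with version <= 2:
  v1 WRITE b 89 -> skip
  v2 WRITE a 11 -> keep
  v3 WRITE a 8 -> drop (> snap)
  v4 WRITE a 62 -> drop (> snap)
Collected: [(2, 11)]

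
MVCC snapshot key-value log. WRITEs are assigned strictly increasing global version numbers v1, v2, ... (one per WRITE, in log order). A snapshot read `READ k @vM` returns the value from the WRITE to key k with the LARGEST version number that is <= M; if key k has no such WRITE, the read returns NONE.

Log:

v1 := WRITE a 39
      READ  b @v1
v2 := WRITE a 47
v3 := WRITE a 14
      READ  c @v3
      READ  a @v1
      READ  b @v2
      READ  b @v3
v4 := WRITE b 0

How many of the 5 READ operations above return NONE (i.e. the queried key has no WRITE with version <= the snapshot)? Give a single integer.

Answer: 4

Derivation:
v1: WRITE a=39  (a history now [(1, 39)])
READ b @v1: history=[] -> no version <= 1 -> NONE
v2: WRITE a=47  (a history now [(1, 39), (2, 47)])
v3: WRITE a=14  (a history now [(1, 39), (2, 47), (3, 14)])
READ c @v3: history=[] -> no version <= 3 -> NONE
READ a @v1: history=[(1, 39), (2, 47), (3, 14)] -> pick v1 -> 39
READ b @v2: history=[] -> no version <= 2 -> NONE
READ b @v3: history=[] -> no version <= 3 -> NONE
v4: WRITE b=0  (b history now [(4, 0)])
Read results in order: ['NONE', 'NONE', '39', 'NONE', 'NONE']
NONE count = 4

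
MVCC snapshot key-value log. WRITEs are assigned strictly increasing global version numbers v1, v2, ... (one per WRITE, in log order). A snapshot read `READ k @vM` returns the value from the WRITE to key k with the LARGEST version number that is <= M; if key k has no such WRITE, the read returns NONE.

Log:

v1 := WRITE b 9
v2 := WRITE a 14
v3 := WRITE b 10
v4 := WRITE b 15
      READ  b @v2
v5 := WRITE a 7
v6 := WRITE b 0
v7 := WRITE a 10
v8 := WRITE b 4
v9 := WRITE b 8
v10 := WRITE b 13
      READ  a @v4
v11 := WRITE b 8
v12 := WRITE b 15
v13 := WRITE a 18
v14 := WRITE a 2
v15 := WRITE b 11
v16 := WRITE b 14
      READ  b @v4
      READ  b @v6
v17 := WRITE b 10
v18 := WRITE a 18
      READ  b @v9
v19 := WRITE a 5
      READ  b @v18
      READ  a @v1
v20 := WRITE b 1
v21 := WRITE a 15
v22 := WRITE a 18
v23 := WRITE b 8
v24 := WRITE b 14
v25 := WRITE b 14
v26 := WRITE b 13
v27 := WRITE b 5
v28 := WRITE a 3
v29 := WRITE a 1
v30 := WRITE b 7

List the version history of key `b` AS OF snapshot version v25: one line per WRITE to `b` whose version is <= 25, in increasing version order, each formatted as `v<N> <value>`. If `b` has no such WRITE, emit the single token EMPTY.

Answer: v1 9
v3 10
v4 15
v6 0
v8 4
v9 8
v10 13
v11 8
v12 15
v15 11
v16 14
v17 10
v20 1
v23 8
v24 14
v25 14

Derivation:
Scan writes for key=b with version <= 25:
  v1 WRITE b 9 -> keep
  v2 WRITE a 14 -> skip
  v3 WRITE b 10 -> keep
  v4 WRITE b 15 -> keep
  v5 WRITE a 7 -> skip
  v6 WRITE b 0 -> keep
  v7 WRITE a 10 -> skip
  v8 WRITE b 4 -> keep
  v9 WRITE b 8 -> keep
  v10 WRITE b 13 -> keep
  v11 WRITE b 8 -> keep
  v12 WRITE b 15 -> keep
  v13 WRITE a 18 -> skip
  v14 WRITE a 2 -> skip
  v15 WRITE b 11 -> keep
  v16 WRITE b 14 -> keep
  v17 WRITE b 10 -> keep
  v18 WRITE a 18 -> skip
  v19 WRITE a 5 -> skip
  v20 WRITE b 1 -> keep
  v21 WRITE a 15 -> skip
  v22 WRITE a 18 -> skip
  v23 WRITE b 8 -> keep
  v24 WRITE b 14 -> keep
  v25 WRITE b 14 -> keep
  v26 WRITE b 13 -> drop (> snap)
  v27 WRITE b 5 -> drop (> snap)
  v28 WRITE a 3 -> skip
  v29 WRITE a 1 -> skip
  v30 WRITE b 7 -> drop (> snap)
Collected: [(1, 9), (3, 10), (4, 15), (6, 0), (8, 4), (9, 8), (10, 13), (11, 8), (12, 15), (15, 11), (16, 14), (17, 10), (20, 1), (23, 8), (24, 14), (25, 14)]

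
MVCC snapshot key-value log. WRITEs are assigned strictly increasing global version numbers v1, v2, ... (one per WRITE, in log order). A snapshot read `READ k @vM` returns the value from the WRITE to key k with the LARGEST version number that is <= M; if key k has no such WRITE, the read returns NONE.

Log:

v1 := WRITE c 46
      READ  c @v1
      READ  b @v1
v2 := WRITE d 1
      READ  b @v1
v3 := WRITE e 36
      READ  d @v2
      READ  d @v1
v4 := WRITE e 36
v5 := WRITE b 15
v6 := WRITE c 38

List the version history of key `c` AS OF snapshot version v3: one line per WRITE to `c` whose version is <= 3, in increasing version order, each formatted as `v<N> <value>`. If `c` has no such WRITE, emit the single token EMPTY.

Scan writes for key=c with version <= 3:
  v1 WRITE c 46 -> keep
  v2 WRITE d 1 -> skip
  v3 WRITE e 36 -> skip
  v4 WRITE e 36 -> skip
  v5 WRITE b 15 -> skip
  v6 WRITE c 38 -> drop (> snap)
Collected: [(1, 46)]

Answer: v1 46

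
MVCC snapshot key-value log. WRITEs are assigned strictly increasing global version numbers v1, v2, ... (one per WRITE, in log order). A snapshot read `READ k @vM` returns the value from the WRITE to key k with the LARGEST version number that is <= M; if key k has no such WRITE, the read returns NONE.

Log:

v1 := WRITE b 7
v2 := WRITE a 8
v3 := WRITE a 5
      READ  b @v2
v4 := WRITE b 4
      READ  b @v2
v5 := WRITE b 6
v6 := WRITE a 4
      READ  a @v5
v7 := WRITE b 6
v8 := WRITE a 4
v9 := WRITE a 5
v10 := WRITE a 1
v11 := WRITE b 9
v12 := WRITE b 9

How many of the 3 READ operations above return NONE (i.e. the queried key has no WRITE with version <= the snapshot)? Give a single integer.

Answer: 0

Derivation:
v1: WRITE b=7  (b history now [(1, 7)])
v2: WRITE a=8  (a history now [(2, 8)])
v3: WRITE a=5  (a history now [(2, 8), (3, 5)])
READ b @v2: history=[(1, 7)] -> pick v1 -> 7
v4: WRITE b=4  (b history now [(1, 7), (4, 4)])
READ b @v2: history=[(1, 7), (4, 4)] -> pick v1 -> 7
v5: WRITE b=6  (b history now [(1, 7), (4, 4), (5, 6)])
v6: WRITE a=4  (a history now [(2, 8), (3, 5), (6, 4)])
READ a @v5: history=[(2, 8), (3, 5), (6, 4)] -> pick v3 -> 5
v7: WRITE b=6  (b history now [(1, 7), (4, 4), (5, 6), (7, 6)])
v8: WRITE a=4  (a history now [(2, 8), (3, 5), (6, 4), (8, 4)])
v9: WRITE a=5  (a history now [(2, 8), (3, 5), (6, 4), (8, 4), (9, 5)])
v10: WRITE a=1  (a history now [(2, 8), (3, 5), (6, 4), (8, 4), (9, 5), (10, 1)])
v11: WRITE b=9  (b history now [(1, 7), (4, 4), (5, 6), (7, 6), (11, 9)])
v12: WRITE b=9  (b history now [(1, 7), (4, 4), (5, 6), (7, 6), (11, 9), (12, 9)])
Read results in order: ['7', '7', '5']
NONE count = 0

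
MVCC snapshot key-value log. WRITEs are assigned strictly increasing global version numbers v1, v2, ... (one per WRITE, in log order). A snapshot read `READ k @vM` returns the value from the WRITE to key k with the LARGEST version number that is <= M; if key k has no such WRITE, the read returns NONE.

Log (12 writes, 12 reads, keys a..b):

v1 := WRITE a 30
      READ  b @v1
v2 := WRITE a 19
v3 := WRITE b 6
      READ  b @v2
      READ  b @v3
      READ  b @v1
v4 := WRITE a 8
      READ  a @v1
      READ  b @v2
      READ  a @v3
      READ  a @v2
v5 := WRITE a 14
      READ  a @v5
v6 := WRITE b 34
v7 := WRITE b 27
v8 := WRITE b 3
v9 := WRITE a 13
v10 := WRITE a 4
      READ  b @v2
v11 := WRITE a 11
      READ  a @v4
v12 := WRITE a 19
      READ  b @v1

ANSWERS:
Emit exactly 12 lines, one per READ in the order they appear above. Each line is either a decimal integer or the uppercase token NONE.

Answer: NONE
NONE
6
NONE
30
NONE
19
19
14
NONE
8
NONE

Derivation:
v1: WRITE a=30  (a history now [(1, 30)])
READ b @v1: history=[] -> no version <= 1 -> NONE
v2: WRITE a=19  (a history now [(1, 30), (2, 19)])
v3: WRITE b=6  (b history now [(3, 6)])
READ b @v2: history=[(3, 6)] -> no version <= 2 -> NONE
READ b @v3: history=[(3, 6)] -> pick v3 -> 6
READ b @v1: history=[(3, 6)] -> no version <= 1 -> NONE
v4: WRITE a=8  (a history now [(1, 30), (2, 19), (4, 8)])
READ a @v1: history=[(1, 30), (2, 19), (4, 8)] -> pick v1 -> 30
READ b @v2: history=[(3, 6)] -> no version <= 2 -> NONE
READ a @v3: history=[(1, 30), (2, 19), (4, 8)] -> pick v2 -> 19
READ a @v2: history=[(1, 30), (2, 19), (4, 8)] -> pick v2 -> 19
v5: WRITE a=14  (a history now [(1, 30), (2, 19), (4, 8), (5, 14)])
READ a @v5: history=[(1, 30), (2, 19), (4, 8), (5, 14)] -> pick v5 -> 14
v6: WRITE b=34  (b history now [(3, 6), (6, 34)])
v7: WRITE b=27  (b history now [(3, 6), (6, 34), (7, 27)])
v8: WRITE b=3  (b history now [(3, 6), (6, 34), (7, 27), (8, 3)])
v9: WRITE a=13  (a history now [(1, 30), (2, 19), (4, 8), (5, 14), (9, 13)])
v10: WRITE a=4  (a history now [(1, 30), (2, 19), (4, 8), (5, 14), (9, 13), (10, 4)])
READ b @v2: history=[(3, 6), (6, 34), (7, 27), (8, 3)] -> no version <= 2 -> NONE
v11: WRITE a=11  (a history now [(1, 30), (2, 19), (4, 8), (5, 14), (9, 13), (10, 4), (11, 11)])
READ a @v4: history=[(1, 30), (2, 19), (4, 8), (5, 14), (9, 13), (10, 4), (11, 11)] -> pick v4 -> 8
v12: WRITE a=19  (a history now [(1, 30), (2, 19), (4, 8), (5, 14), (9, 13), (10, 4), (11, 11), (12, 19)])
READ b @v1: history=[(3, 6), (6, 34), (7, 27), (8, 3)] -> no version <= 1 -> NONE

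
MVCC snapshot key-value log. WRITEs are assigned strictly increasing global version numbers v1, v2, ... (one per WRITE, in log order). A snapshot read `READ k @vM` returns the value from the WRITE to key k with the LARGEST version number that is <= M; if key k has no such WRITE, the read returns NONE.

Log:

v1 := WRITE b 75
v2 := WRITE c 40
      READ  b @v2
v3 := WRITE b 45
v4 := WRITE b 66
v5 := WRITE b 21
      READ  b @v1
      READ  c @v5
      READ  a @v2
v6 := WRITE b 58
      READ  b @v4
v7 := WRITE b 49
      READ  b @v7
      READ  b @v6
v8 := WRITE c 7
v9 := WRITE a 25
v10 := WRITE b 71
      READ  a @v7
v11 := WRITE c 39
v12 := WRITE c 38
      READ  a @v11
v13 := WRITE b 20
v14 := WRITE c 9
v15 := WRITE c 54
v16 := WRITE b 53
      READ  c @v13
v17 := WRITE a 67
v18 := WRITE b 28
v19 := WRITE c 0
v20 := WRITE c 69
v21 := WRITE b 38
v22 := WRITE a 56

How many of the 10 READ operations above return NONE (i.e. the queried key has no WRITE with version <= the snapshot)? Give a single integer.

Answer: 2

Derivation:
v1: WRITE b=75  (b history now [(1, 75)])
v2: WRITE c=40  (c history now [(2, 40)])
READ b @v2: history=[(1, 75)] -> pick v1 -> 75
v3: WRITE b=45  (b history now [(1, 75), (3, 45)])
v4: WRITE b=66  (b history now [(1, 75), (3, 45), (4, 66)])
v5: WRITE b=21  (b history now [(1, 75), (3, 45), (4, 66), (5, 21)])
READ b @v1: history=[(1, 75), (3, 45), (4, 66), (5, 21)] -> pick v1 -> 75
READ c @v5: history=[(2, 40)] -> pick v2 -> 40
READ a @v2: history=[] -> no version <= 2 -> NONE
v6: WRITE b=58  (b history now [(1, 75), (3, 45), (4, 66), (5, 21), (6, 58)])
READ b @v4: history=[(1, 75), (3, 45), (4, 66), (5, 21), (6, 58)] -> pick v4 -> 66
v7: WRITE b=49  (b history now [(1, 75), (3, 45), (4, 66), (5, 21), (6, 58), (7, 49)])
READ b @v7: history=[(1, 75), (3, 45), (4, 66), (5, 21), (6, 58), (7, 49)] -> pick v7 -> 49
READ b @v6: history=[(1, 75), (3, 45), (4, 66), (5, 21), (6, 58), (7, 49)] -> pick v6 -> 58
v8: WRITE c=7  (c history now [(2, 40), (8, 7)])
v9: WRITE a=25  (a history now [(9, 25)])
v10: WRITE b=71  (b history now [(1, 75), (3, 45), (4, 66), (5, 21), (6, 58), (7, 49), (10, 71)])
READ a @v7: history=[(9, 25)] -> no version <= 7 -> NONE
v11: WRITE c=39  (c history now [(2, 40), (8, 7), (11, 39)])
v12: WRITE c=38  (c history now [(2, 40), (8, 7), (11, 39), (12, 38)])
READ a @v11: history=[(9, 25)] -> pick v9 -> 25
v13: WRITE b=20  (b history now [(1, 75), (3, 45), (4, 66), (5, 21), (6, 58), (7, 49), (10, 71), (13, 20)])
v14: WRITE c=9  (c history now [(2, 40), (8, 7), (11, 39), (12, 38), (14, 9)])
v15: WRITE c=54  (c history now [(2, 40), (8, 7), (11, 39), (12, 38), (14, 9), (15, 54)])
v16: WRITE b=53  (b history now [(1, 75), (3, 45), (4, 66), (5, 21), (6, 58), (7, 49), (10, 71), (13, 20), (16, 53)])
READ c @v13: history=[(2, 40), (8, 7), (11, 39), (12, 38), (14, 9), (15, 54)] -> pick v12 -> 38
v17: WRITE a=67  (a history now [(9, 25), (17, 67)])
v18: WRITE b=28  (b history now [(1, 75), (3, 45), (4, 66), (5, 21), (6, 58), (7, 49), (10, 71), (13, 20), (16, 53), (18, 28)])
v19: WRITE c=0  (c history now [(2, 40), (8, 7), (11, 39), (12, 38), (14, 9), (15, 54), (19, 0)])
v20: WRITE c=69  (c history now [(2, 40), (8, 7), (11, 39), (12, 38), (14, 9), (15, 54), (19, 0), (20, 69)])
v21: WRITE b=38  (b history now [(1, 75), (3, 45), (4, 66), (5, 21), (6, 58), (7, 49), (10, 71), (13, 20), (16, 53), (18, 28), (21, 38)])
v22: WRITE a=56  (a history now [(9, 25), (17, 67), (22, 56)])
Read results in order: ['75', '75', '40', 'NONE', '66', '49', '58', 'NONE', '25', '38']
NONE count = 2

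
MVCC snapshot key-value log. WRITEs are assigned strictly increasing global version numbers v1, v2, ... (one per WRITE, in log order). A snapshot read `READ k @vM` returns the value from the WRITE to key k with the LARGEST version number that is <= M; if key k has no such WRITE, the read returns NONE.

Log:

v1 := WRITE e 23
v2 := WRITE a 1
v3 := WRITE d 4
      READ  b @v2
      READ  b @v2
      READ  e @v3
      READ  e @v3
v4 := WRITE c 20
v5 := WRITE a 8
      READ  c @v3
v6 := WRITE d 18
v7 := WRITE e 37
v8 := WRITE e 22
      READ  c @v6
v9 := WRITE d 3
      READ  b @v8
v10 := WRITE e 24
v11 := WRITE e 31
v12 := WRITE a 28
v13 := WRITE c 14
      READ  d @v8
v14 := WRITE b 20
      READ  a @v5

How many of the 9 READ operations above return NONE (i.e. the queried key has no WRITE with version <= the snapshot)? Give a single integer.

v1: WRITE e=23  (e history now [(1, 23)])
v2: WRITE a=1  (a history now [(2, 1)])
v3: WRITE d=4  (d history now [(3, 4)])
READ b @v2: history=[] -> no version <= 2 -> NONE
READ b @v2: history=[] -> no version <= 2 -> NONE
READ e @v3: history=[(1, 23)] -> pick v1 -> 23
READ e @v3: history=[(1, 23)] -> pick v1 -> 23
v4: WRITE c=20  (c history now [(4, 20)])
v5: WRITE a=8  (a history now [(2, 1), (5, 8)])
READ c @v3: history=[(4, 20)] -> no version <= 3 -> NONE
v6: WRITE d=18  (d history now [(3, 4), (6, 18)])
v7: WRITE e=37  (e history now [(1, 23), (7, 37)])
v8: WRITE e=22  (e history now [(1, 23), (7, 37), (8, 22)])
READ c @v6: history=[(4, 20)] -> pick v4 -> 20
v9: WRITE d=3  (d history now [(3, 4), (6, 18), (9, 3)])
READ b @v8: history=[] -> no version <= 8 -> NONE
v10: WRITE e=24  (e history now [(1, 23), (7, 37), (8, 22), (10, 24)])
v11: WRITE e=31  (e history now [(1, 23), (7, 37), (8, 22), (10, 24), (11, 31)])
v12: WRITE a=28  (a history now [(2, 1), (5, 8), (12, 28)])
v13: WRITE c=14  (c history now [(4, 20), (13, 14)])
READ d @v8: history=[(3, 4), (6, 18), (9, 3)] -> pick v6 -> 18
v14: WRITE b=20  (b history now [(14, 20)])
READ a @v5: history=[(2, 1), (5, 8), (12, 28)] -> pick v5 -> 8
Read results in order: ['NONE', 'NONE', '23', '23', 'NONE', '20', 'NONE', '18', '8']
NONE count = 4

Answer: 4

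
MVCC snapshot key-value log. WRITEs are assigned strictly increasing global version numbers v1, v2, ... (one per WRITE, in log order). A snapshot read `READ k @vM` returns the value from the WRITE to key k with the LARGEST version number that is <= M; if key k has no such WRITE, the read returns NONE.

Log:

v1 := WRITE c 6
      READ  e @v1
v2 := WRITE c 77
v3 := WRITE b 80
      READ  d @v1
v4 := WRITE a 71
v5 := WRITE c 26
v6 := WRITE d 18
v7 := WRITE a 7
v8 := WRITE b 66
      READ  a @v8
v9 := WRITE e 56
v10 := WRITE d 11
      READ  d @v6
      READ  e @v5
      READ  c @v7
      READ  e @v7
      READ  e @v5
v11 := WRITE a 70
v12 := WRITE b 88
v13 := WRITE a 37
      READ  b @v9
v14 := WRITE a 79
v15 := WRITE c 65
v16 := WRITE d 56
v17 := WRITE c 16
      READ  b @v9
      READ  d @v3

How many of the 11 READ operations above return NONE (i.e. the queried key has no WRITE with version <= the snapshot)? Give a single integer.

Answer: 6

Derivation:
v1: WRITE c=6  (c history now [(1, 6)])
READ e @v1: history=[] -> no version <= 1 -> NONE
v2: WRITE c=77  (c history now [(1, 6), (2, 77)])
v3: WRITE b=80  (b history now [(3, 80)])
READ d @v1: history=[] -> no version <= 1 -> NONE
v4: WRITE a=71  (a history now [(4, 71)])
v5: WRITE c=26  (c history now [(1, 6), (2, 77), (5, 26)])
v6: WRITE d=18  (d history now [(6, 18)])
v7: WRITE a=7  (a history now [(4, 71), (7, 7)])
v8: WRITE b=66  (b history now [(3, 80), (8, 66)])
READ a @v8: history=[(4, 71), (7, 7)] -> pick v7 -> 7
v9: WRITE e=56  (e history now [(9, 56)])
v10: WRITE d=11  (d history now [(6, 18), (10, 11)])
READ d @v6: history=[(6, 18), (10, 11)] -> pick v6 -> 18
READ e @v5: history=[(9, 56)] -> no version <= 5 -> NONE
READ c @v7: history=[(1, 6), (2, 77), (5, 26)] -> pick v5 -> 26
READ e @v7: history=[(9, 56)] -> no version <= 7 -> NONE
READ e @v5: history=[(9, 56)] -> no version <= 5 -> NONE
v11: WRITE a=70  (a history now [(4, 71), (7, 7), (11, 70)])
v12: WRITE b=88  (b history now [(3, 80), (8, 66), (12, 88)])
v13: WRITE a=37  (a history now [(4, 71), (7, 7), (11, 70), (13, 37)])
READ b @v9: history=[(3, 80), (8, 66), (12, 88)] -> pick v8 -> 66
v14: WRITE a=79  (a history now [(4, 71), (7, 7), (11, 70), (13, 37), (14, 79)])
v15: WRITE c=65  (c history now [(1, 6), (2, 77), (5, 26), (15, 65)])
v16: WRITE d=56  (d history now [(6, 18), (10, 11), (16, 56)])
v17: WRITE c=16  (c history now [(1, 6), (2, 77), (5, 26), (15, 65), (17, 16)])
READ b @v9: history=[(3, 80), (8, 66), (12, 88)] -> pick v8 -> 66
READ d @v3: history=[(6, 18), (10, 11), (16, 56)] -> no version <= 3 -> NONE
Read results in order: ['NONE', 'NONE', '7', '18', 'NONE', '26', 'NONE', 'NONE', '66', '66', 'NONE']
NONE count = 6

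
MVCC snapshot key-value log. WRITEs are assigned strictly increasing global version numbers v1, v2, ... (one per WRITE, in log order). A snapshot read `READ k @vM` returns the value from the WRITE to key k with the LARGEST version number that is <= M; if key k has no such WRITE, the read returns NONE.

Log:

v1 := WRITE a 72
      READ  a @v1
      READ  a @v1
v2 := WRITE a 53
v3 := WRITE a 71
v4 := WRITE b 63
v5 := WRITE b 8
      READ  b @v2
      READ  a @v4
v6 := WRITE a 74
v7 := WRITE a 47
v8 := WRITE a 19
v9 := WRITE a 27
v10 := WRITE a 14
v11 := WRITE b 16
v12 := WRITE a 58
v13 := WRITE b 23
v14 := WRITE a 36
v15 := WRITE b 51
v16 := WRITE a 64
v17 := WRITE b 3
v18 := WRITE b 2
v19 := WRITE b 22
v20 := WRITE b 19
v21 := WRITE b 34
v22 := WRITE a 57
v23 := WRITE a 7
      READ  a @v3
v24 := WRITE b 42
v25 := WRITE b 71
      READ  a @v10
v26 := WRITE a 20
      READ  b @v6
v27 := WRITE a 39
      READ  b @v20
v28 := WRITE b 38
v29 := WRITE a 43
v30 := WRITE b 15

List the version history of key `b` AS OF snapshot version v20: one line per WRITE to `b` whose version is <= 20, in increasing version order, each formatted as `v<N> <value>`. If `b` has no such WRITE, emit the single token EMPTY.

Answer: v4 63
v5 8
v11 16
v13 23
v15 51
v17 3
v18 2
v19 22
v20 19

Derivation:
Scan writes for key=b with version <= 20:
  v1 WRITE a 72 -> skip
  v2 WRITE a 53 -> skip
  v3 WRITE a 71 -> skip
  v4 WRITE b 63 -> keep
  v5 WRITE b 8 -> keep
  v6 WRITE a 74 -> skip
  v7 WRITE a 47 -> skip
  v8 WRITE a 19 -> skip
  v9 WRITE a 27 -> skip
  v10 WRITE a 14 -> skip
  v11 WRITE b 16 -> keep
  v12 WRITE a 58 -> skip
  v13 WRITE b 23 -> keep
  v14 WRITE a 36 -> skip
  v15 WRITE b 51 -> keep
  v16 WRITE a 64 -> skip
  v17 WRITE b 3 -> keep
  v18 WRITE b 2 -> keep
  v19 WRITE b 22 -> keep
  v20 WRITE b 19 -> keep
  v21 WRITE b 34 -> drop (> snap)
  v22 WRITE a 57 -> skip
  v23 WRITE a 7 -> skip
  v24 WRITE b 42 -> drop (> snap)
  v25 WRITE b 71 -> drop (> snap)
  v26 WRITE a 20 -> skip
  v27 WRITE a 39 -> skip
  v28 WRITE b 38 -> drop (> snap)
  v29 WRITE a 43 -> skip
  v30 WRITE b 15 -> drop (> snap)
Collected: [(4, 63), (5, 8), (11, 16), (13, 23), (15, 51), (17, 3), (18, 2), (19, 22), (20, 19)]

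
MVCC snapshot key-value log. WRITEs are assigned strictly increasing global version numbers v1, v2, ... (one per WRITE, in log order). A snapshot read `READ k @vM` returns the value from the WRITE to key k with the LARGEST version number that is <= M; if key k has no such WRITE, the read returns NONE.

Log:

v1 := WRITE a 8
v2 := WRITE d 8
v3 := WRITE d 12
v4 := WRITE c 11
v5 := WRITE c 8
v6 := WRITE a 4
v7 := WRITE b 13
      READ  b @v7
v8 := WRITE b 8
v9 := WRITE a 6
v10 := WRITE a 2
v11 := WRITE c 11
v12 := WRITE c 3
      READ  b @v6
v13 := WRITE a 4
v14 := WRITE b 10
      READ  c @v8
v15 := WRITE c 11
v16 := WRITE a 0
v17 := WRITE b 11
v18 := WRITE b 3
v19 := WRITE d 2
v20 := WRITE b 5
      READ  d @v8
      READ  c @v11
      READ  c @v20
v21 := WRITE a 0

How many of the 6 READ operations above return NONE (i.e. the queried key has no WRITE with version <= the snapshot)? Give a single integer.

v1: WRITE a=8  (a history now [(1, 8)])
v2: WRITE d=8  (d history now [(2, 8)])
v3: WRITE d=12  (d history now [(2, 8), (3, 12)])
v4: WRITE c=11  (c history now [(4, 11)])
v5: WRITE c=8  (c history now [(4, 11), (5, 8)])
v6: WRITE a=4  (a history now [(1, 8), (6, 4)])
v7: WRITE b=13  (b history now [(7, 13)])
READ b @v7: history=[(7, 13)] -> pick v7 -> 13
v8: WRITE b=8  (b history now [(7, 13), (8, 8)])
v9: WRITE a=6  (a history now [(1, 8), (6, 4), (9, 6)])
v10: WRITE a=2  (a history now [(1, 8), (6, 4), (9, 6), (10, 2)])
v11: WRITE c=11  (c history now [(4, 11), (5, 8), (11, 11)])
v12: WRITE c=3  (c history now [(4, 11), (5, 8), (11, 11), (12, 3)])
READ b @v6: history=[(7, 13), (8, 8)] -> no version <= 6 -> NONE
v13: WRITE a=4  (a history now [(1, 8), (6, 4), (9, 6), (10, 2), (13, 4)])
v14: WRITE b=10  (b history now [(7, 13), (8, 8), (14, 10)])
READ c @v8: history=[(4, 11), (5, 8), (11, 11), (12, 3)] -> pick v5 -> 8
v15: WRITE c=11  (c history now [(4, 11), (5, 8), (11, 11), (12, 3), (15, 11)])
v16: WRITE a=0  (a history now [(1, 8), (6, 4), (9, 6), (10, 2), (13, 4), (16, 0)])
v17: WRITE b=11  (b history now [(7, 13), (8, 8), (14, 10), (17, 11)])
v18: WRITE b=3  (b history now [(7, 13), (8, 8), (14, 10), (17, 11), (18, 3)])
v19: WRITE d=2  (d history now [(2, 8), (3, 12), (19, 2)])
v20: WRITE b=5  (b history now [(7, 13), (8, 8), (14, 10), (17, 11), (18, 3), (20, 5)])
READ d @v8: history=[(2, 8), (3, 12), (19, 2)] -> pick v3 -> 12
READ c @v11: history=[(4, 11), (5, 8), (11, 11), (12, 3), (15, 11)] -> pick v11 -> 11
READ c @v20: history=[(4, 11), (5, 8), (11, 11), (12, 3), (15, 11)] -> pick v15 -> 11
v21: WRITE a=0  (a history now [(1, 8), (6, 4), (9, 6), (10, 2), (13, 4), (16, 0), (21, 0)])
Read results in order: ['13', 'NONE', '8', '12', '11', '11']
NONE count = 1

Answer: 1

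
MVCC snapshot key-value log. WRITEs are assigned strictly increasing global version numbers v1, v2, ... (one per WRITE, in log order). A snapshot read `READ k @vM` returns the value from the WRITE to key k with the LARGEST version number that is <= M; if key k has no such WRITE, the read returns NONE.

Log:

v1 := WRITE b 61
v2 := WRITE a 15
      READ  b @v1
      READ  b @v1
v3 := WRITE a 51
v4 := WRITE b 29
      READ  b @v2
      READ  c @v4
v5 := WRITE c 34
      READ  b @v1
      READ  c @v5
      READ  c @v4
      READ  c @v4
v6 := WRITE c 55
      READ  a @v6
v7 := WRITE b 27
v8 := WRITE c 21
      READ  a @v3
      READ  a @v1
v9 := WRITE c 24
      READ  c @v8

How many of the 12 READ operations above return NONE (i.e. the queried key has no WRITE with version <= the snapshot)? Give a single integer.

Answer: 4

Derivation:
v1: WRITE b=61  (b history now [(1, 61)])
v2: WRITE a=15  (a history now [(2, 15)])
READ b @v1: history=[(1, 61)] -> pick v1 -> 61
READ b @v1: history=[(1, 61)] -> pick v1 -> 61
v3: WRITE a=51  (a history now [(2, 15), (3, 51)])
v4: WRITE b=29  (b history now [(1, 61), (4, 29)])
READ b @v2: history=[(1, 61), (4, 29)] -> pick v1 -> 61
READ c @v4: history=[] -> no version <= 4 -> NONE
v5: WRITE c=34  (c history now [(5, 34)])
READ b @v1: history=[(1, 61), (4, 29)] -> pick v1 -> 61
READ c @v5: history=[(5, 34)] -> pick v5 -> 34
READ c @v4: history=[(5, 34)] -> no version <= 4 -> NONE
READ c @v4: history=[(5, 34)] -> no version <= 4 -> NONE
v6: WRITE c=55  (c history now [(5, 34), (6, 55)])
READ a @v6: history=[(2, 15), (3, 51)] -> pick v3 -> 51
v7: WRITE b=27  (b history now [(1, 61), (4, 29), (7, 27)])
v8: WRITE c=21  (c history now [(5, 34), (6, 55), (8, 21)])
READ a @v3: history=[(2, 15), (3, 51)] -> pick v3 -> 51
READ a @v1: history=[(2, 15), (3, 51)] -> no version <= 1 -> NONE
v9: WRITE c=24  (c history now [(5, 34), (6, 55), (8, 21), (9, 24)])
READ c @v8: history=[(5, 34), (6, 55), (8, 21), (9, 24)] -> pick v8 -> 21
Read results in order: ['61', '61', '61', 'NONE', '61', '34', 'NONE', 'NONE', '51', '51', 'NONE', '21']
NONE count = 4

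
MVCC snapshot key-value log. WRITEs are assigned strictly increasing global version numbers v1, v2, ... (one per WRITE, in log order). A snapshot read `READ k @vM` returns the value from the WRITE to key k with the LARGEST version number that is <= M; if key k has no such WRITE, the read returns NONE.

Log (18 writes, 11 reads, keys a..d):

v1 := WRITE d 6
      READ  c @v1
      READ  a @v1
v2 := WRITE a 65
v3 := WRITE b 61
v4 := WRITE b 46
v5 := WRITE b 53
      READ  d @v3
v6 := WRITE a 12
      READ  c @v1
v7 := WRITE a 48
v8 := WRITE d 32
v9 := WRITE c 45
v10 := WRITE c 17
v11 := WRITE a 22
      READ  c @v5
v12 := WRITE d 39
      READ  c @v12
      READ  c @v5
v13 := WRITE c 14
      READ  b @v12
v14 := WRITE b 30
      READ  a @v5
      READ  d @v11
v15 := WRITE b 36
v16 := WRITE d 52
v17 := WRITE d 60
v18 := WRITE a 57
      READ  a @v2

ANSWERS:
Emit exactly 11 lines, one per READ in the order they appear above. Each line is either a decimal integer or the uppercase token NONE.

v1: WRITE d=6  (d history now [(1, 6)])
READ c @v1: history=[] -> no version <= 1 -> NONE
READ a @v1: history=[] -> no version <= 1 -> NONE
v2: WRITE a=65  (a history now [(2, 65)])
v3: WRITE b=61  (b history now [(3, 61)])
v4: WRITE b=46  (b history now [(3, 61), (4, 46)])
v5: WRITE b=53  (b history now [(3, 61), (4, 46), (5, 53)])
READ d @v3: history=[(1, 6)] -> pick v1 -> 6
v6: WRITE a=12  (a history now [(2, 65), (6, 12)])
READ c @v1: history=[] -> no version <= 1 -> NONE
v7: WRITE a=48  (a history now [(2, 65), (6, 12), (7, 48)])
v8: WRITE d=32  (d history now [(1, 6), (8, 32)])
v9: WRITE c=45  (c history now [(9, 45)])
v10: WRITE c=17  (c history now [(9, 45), (10, 17)])
v11: WRITE a=22  (a history now [(2, 65), (6, 12), (7, 48), (11, 22)])
READ c @v5: history=[(9, 45), (10, 17)] -> no version <= 5 -> NONE
v12: WRITE d=39  (d history now [(1, 6), (8, 32), (12, 39)])
READ c @v12: history=[(9, 45), (10, 17)] -> pick v10 -> 17
READ c @v5: history=[(9, 45), (10, 17)] -> no version <= 5 -> NONE
v13: WRITE c=14  (c history now [(9, 45), (10, 17), (13, 14)])
READ b @v12: history=[(3, 61), (4, 46), (5, 53)] -> pick v5 -> 53
v14: WRITE b=30  (b history now [(3, 61), (4, 46), (5, 53), (14, 30)])
READ a @v5: history=[(2, 65), (6, 12), (7, 48), (11, 22)] -> pick v2 -> 65
READ d @v11: history=[(1, 6), (8, 32), (12, 39)] -> pick v8 -> 32
v15: WRITE b=36  (b history now [(3, 61), (4, 46), (5, 53), (14, 30), (15, 36)])
v16: WRITE d=52  (d history now [(1, 6), (8, 32), (12, 39), (16, 52)])
v17: WRITE d=60  (d history now [(1, 6), (8, 32), (12, 39), (16, 52), (17, 60)])
v18: WRITE a=57  (a history now [(2, 65), (6, 12), (7, 48), (11, 22), (18, 57)])
READ a @v2: history=[(2, 65), (6, 12), (7, 48), (11, 22), (18, 57)] -> pick v2 -> 65

Answer: NONE
NONE
6
NONE
NONE
17
NONE
53
65
32
65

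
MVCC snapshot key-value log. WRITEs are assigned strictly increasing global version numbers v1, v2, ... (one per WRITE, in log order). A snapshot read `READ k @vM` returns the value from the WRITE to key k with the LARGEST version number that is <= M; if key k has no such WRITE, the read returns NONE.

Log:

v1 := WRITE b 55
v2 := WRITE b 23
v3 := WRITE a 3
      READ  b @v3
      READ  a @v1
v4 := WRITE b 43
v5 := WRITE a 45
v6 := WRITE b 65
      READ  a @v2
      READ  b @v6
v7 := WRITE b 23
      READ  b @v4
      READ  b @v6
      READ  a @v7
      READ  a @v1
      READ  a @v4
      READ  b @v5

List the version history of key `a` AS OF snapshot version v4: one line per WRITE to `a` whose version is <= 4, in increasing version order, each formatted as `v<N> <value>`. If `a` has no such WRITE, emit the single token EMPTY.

Scan writes for key=a with version <= 4:
  v1 WRITE b 55 -> skip
  v2 WRITE b 23 -> skip
  v3 WRITE a 3 -> keep
  v4 WRITE b 43 -> skip
  v5 WRITE a 45 -> drop (> snap)
  v6 WRITE b 65 -> skip
  v7 WRITE b 23 -> skip
Collected: [(3, 3)]

Answer: v3 3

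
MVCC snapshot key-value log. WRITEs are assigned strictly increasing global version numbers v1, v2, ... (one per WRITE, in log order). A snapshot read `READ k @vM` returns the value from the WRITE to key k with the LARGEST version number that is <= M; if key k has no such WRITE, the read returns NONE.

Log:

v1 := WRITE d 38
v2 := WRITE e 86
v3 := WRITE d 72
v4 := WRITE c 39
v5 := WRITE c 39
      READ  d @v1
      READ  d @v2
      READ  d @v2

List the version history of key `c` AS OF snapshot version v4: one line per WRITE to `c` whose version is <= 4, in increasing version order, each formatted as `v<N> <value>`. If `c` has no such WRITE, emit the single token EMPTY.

Scan writes for key=c with version <= 4:
  v1 WRITE d 38 -> skip
  v2 WRITE e 86 -> skip
  v3 WRITE d 72 -> skip
  v4 WRITE c 39 -> keep
  v5 WRITE c 39 -> drop (> snap)
Collected: [(4, 39)]

Answer: v4 39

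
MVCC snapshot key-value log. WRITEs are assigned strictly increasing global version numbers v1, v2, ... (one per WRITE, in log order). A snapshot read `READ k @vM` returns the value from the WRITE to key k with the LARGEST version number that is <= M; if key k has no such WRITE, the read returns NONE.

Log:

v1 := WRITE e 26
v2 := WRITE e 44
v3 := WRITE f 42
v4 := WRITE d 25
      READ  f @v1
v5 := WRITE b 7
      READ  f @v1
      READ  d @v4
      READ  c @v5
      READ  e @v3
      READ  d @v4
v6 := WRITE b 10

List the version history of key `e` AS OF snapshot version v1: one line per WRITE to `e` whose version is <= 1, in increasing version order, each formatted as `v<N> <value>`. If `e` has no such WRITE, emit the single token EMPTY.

Answer: v1 26

Derivation:
Scan writes for key=e with version <= 1:
  v1 WRITE e 26 -> keep
  v2 WRITE e 44 -> drop (> snap)
  v3 WRITE f 42 -> skip
  v4 WRITE d 25 -> skip
  v5 WRITE b 7 -> skip
  v6 WRITE b 10 -> skip
Collected: [(1, 26)]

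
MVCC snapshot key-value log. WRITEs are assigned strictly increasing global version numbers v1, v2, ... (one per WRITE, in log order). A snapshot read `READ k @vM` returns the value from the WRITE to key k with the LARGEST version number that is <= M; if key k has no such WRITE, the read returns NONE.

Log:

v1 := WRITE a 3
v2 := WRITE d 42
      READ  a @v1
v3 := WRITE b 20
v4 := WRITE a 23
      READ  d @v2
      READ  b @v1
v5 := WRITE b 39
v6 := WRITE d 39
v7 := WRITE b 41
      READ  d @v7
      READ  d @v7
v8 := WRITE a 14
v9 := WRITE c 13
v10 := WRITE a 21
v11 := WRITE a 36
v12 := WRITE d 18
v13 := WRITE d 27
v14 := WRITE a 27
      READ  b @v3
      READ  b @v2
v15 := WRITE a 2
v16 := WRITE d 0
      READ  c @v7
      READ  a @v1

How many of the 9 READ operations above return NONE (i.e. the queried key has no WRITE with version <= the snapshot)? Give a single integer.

v1: WRITE a=3  (a history now [(1, 3)])
v2: WRITE d=42  (d history now [(2, 42)])
READ a @v1: history=[(1, 3)] -> pick v1 -> 3
v3: WRITE b=20  (b history now [(3, 20)])
v4: WRITE a=23  (a history now [(1, 3), (4, 23)])
READ d @v2: history=[(2, 42)] -> pick v2 -> 42
READ b @v1: history=[(3, 20)] -> no version <= 1 -> NONE
v5: WRITE b=39  (b history now [(3, 20), (5, 39)])
v6: WRITE d=39  (d history now [(2, 42), (6, 39)])
v7: WRITE b=41  (b history now [(3, 20), (5, 39), (7, 41)])
READ d @v7: history=[(2, 42), (6, 39)] -> pick v6 -> 39
READ d @v7: history=[(2, 42), (6, 39)] -> pick v6 -> 39
v8: WRITE a=14  (a history now [(1, 3), (4, 23), (8, 14)])
v9: WRITE c=13  (c history now [(9, 13)])
v10: WRITE a=21  (a history now [(1, 3), (4, 23), (8, 14), (10, 21)])
v11: WRITE a=36  (a history now [(1, 3), (4, 23), (8, 14), (10, 21), (11, 36)])
v12: WRITE d=18  (d history now [(2, 42), (6, 39), (12, 18)])
v13: WRITE d=27  (d history now [(2, 42), (6, 39), (12, 18), (13, 27)])
v14: WRITE a=27  (a history now [(1, 3), (4, 23), (8, 14), (10, 21), (11, 36), (14, 27)])
READ b @v3: history=[(3, 20), (5, 39), (7, 41)] -> pick v3 -> 20
READ b @v2: history=[(3, 20), (5, 39), (7, 41)] -> no version <= 2 -> NONE
v15: WRITE a=2  (a history now [(1, 3), (4, 23), (8, 14), (10, 21), (11, 36), (14, 27), (15, 2)])
v16: WRITE d=0  (d history now [(2, 42), (6, 39), (12, 18), (13, 27), (16, 0)])
READ c @v7: history=[(9, 13)] -> no version <= 7 -> NONE
READ a @v1: history=[(1, 3), (4, 23), (8, 14), (10, 21), (11, 36), (14, 27), (15, 2)] -> pick v1 -> 3
Read results in order: ['3', '42', 'NONE', '39', '39', '20', 'NONE', 'NONE', '3']
NONE count = 3

Answer: 3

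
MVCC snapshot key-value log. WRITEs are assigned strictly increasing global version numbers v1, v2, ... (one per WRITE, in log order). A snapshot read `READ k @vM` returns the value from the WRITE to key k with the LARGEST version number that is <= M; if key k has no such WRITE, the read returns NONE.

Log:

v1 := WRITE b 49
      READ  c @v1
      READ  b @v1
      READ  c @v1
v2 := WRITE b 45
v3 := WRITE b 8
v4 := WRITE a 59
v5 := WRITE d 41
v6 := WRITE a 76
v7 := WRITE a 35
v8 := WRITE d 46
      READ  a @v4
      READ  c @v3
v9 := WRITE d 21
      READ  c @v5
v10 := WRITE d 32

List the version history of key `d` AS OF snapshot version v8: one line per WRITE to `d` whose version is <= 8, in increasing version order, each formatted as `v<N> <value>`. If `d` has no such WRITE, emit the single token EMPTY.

Scan writes for key=d with version <= 8:
  v1 WRITE b 49 -> skip
  v2 WRITE b 45 -> skip
  v3 WRITE b 8 -> skip
  v4 WRITE a 59 -> skip
  v5 WRITE d 41 -> keep
  v6 WRITE a 76 -> skip
  v7 WRITE a 35 -> skip
  v8 WRITE d 46 -> keep
  v9 WRITE d 21 -> drop (> snap)
  v10 WRITE d 32 -> drop (> snap)
Collected: [(5, 41), (8, 46)]

Answer: v5 41
v8 46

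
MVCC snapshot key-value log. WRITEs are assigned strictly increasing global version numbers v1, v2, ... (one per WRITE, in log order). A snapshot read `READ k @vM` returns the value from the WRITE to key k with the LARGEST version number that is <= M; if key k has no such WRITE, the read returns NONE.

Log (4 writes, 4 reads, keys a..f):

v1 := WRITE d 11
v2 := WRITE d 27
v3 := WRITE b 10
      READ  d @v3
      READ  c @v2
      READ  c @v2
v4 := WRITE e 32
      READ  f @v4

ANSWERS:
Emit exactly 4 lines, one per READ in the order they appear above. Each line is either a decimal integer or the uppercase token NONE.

Answer: 27
NONE
NONE
NONE

Derivation:
v1: WRITE d=11  (d history now [(1, 11)])
v2: WRITE d=27  (d history now [(1, 11), (2, 27)])
v3: WRITE b=10  (b history now [(3, 10)])
READ d @v3: history=[(1, 11), (2, 27)] -> pick v2 -> 27
READ c @v2: history=[] -> no version <= 2 -> NONE
READ c @v2: history=[] -> no version <= 2 -> NONE
v4: WRITE e=32  (e history now [(4, 32)])
READ f @v4: history=[] -> no version <= 4 -> NONE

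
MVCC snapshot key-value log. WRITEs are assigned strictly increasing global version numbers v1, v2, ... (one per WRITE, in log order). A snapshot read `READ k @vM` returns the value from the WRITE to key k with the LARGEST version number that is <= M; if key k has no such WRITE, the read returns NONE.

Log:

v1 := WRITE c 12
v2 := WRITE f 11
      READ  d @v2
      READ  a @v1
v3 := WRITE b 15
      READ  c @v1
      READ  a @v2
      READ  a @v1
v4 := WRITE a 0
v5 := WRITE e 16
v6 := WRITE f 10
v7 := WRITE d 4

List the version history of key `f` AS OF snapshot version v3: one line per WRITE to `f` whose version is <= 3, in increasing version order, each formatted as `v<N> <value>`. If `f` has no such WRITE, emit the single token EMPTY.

Answer: v2 11

Derivation:
Scan writes for key=f with version <= 3:
  v1 WRITE c 12 -> skip
  v2 WRITE f 11 -> keep
  v3 WRITE b 15 -> skip
  v4 WRITE a 0 -> skip
  v5 WRITE e 16 -> skip
  v6 WRITE f 10 -> drop (> snap)
  v7 WRITE d 4 -> skip
Collected: [(2, 11)]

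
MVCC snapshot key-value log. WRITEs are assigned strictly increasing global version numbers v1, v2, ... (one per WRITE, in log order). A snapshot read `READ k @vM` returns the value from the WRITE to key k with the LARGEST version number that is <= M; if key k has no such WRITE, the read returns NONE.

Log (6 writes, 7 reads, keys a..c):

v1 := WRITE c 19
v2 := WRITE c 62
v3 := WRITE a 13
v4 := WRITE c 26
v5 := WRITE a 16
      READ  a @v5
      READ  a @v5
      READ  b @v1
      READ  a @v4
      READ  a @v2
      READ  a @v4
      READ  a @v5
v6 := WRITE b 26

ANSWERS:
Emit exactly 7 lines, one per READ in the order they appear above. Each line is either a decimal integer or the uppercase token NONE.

Answer: 16
16
NONE
13
NONE
13
16

Derivation:
v1: WRITE c=19  (c history now [(1, 19)])
v2: WRITE c=62  (c history now [(1, 19), (2, 62)])
v3: WRITE a=13  (a history now [(3, 13)])
v4: WRITE c=26  (c history now [(1, 19), (2, 62), (4, 26)])
v5: WRITE a=16  (a history now [(3, 13), (5, 16)])
READ a @v5: history=[(3, 13), (5, 16)] -> pick v5 -> 16
READ a @v5: history=[(3, 13), (5, 16)] -> pick v5 -> 16
READ b @v1: history=[] -> no version <= 1 -> NONE
READ a @v4: history=[(3, 13), (5, 16)] -> pick v3 -> 13
READ a @v2: history=[(3, 13), (5, 16)] -> no version <= 2 -> NONE
READ a @v4: history=[(3, 13), (5, 16)] -> pick v3 -> 13
READ a @v5: history=[(3, 13), (5, 16)] -> pick v5 -> 16
v6: WRITE b=26  (b history now [(6, 26)])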